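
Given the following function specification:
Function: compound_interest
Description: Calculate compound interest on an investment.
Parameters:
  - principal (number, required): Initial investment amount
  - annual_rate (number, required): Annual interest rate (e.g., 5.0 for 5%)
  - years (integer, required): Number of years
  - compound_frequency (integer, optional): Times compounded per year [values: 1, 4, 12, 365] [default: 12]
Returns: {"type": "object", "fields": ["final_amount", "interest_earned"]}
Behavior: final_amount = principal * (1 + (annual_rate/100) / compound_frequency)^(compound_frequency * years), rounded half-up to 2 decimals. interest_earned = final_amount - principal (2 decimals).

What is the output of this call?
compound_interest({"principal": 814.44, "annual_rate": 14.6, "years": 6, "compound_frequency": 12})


rate per period = 14.6/100/12 = 0.012166666667 (keep full precision); periods = 12 * 6 = 72
(1 + 0.012166666667)^72 = 2.38861532
final_amount = 814.44 * 2.38861532 = 1945.38386 -> 1945.38
interest_earned = 1945.38 - 814.44 = 1130.94
Output:
{"final_amount": 1945.38, "interest_earned": 1130.94}


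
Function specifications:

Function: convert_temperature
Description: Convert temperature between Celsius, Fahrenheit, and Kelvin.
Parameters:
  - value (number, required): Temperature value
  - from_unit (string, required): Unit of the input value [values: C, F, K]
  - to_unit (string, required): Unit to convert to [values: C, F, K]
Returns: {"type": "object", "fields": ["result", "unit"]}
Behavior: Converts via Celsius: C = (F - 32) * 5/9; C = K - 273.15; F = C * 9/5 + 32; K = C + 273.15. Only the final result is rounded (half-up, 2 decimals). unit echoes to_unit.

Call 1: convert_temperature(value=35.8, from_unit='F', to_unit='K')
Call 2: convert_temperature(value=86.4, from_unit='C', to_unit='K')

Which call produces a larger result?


Call 1:
  To C: (35.8 - 32) * 5/9 = 2.111111
  To K: 2.111111 + 273.15 = 275.261111
  Round to 2 decimals: 275.26
  -> 275.26 K
Call 2:
  Input already in C: 86.4
  To K: 86.4 + 273.15 = 359.55
  Round to 2 decimals: 359.55
  -> 359.55 K
Call 2 (359.55 K)


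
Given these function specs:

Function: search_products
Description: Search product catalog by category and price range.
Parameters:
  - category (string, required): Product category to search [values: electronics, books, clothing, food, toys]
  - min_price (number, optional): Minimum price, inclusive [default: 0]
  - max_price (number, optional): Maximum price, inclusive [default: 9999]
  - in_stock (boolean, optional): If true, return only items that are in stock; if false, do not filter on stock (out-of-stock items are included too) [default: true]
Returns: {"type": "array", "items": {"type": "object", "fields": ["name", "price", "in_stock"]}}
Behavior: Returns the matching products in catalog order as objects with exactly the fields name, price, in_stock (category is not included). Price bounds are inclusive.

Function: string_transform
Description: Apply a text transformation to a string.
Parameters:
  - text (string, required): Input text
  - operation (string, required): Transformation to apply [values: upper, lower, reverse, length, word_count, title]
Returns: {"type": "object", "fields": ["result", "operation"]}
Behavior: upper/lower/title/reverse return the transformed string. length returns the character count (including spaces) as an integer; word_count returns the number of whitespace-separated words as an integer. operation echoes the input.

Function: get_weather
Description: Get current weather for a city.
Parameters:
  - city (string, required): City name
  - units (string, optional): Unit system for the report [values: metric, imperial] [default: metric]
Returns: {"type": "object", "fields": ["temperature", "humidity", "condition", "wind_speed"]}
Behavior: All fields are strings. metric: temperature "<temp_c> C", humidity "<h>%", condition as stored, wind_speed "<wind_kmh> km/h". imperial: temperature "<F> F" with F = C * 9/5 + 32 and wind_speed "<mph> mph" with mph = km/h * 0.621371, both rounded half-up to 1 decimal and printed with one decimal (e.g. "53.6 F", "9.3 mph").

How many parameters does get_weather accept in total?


Parameters of get_weather: city (required), units (optional)
Total:
2


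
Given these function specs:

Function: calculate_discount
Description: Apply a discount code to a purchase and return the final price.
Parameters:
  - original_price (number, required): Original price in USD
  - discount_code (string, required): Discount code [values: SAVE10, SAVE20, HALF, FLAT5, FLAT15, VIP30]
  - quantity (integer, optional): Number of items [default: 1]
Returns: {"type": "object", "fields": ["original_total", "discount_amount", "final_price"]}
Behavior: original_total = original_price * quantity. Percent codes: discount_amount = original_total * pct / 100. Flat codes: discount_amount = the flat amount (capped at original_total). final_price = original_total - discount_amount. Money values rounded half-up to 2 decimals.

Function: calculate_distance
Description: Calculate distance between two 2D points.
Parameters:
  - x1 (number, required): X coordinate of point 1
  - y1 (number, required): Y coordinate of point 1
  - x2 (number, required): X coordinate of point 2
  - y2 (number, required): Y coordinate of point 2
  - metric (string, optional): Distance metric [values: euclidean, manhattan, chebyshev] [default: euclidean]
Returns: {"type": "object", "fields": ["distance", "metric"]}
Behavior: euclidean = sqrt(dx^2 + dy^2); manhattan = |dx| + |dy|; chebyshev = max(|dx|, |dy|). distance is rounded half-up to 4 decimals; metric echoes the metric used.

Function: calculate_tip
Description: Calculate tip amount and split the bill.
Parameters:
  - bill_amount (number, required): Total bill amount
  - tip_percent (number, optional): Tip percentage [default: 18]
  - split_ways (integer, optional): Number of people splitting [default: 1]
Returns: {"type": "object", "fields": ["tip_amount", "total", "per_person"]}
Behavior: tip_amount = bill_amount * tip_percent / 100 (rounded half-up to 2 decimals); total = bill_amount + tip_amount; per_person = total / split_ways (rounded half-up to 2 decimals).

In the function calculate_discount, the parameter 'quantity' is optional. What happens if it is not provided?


The calculate_discount spec declares:
  - quantity (integer, optional): Number of items [default: 1]
It defaults to 1


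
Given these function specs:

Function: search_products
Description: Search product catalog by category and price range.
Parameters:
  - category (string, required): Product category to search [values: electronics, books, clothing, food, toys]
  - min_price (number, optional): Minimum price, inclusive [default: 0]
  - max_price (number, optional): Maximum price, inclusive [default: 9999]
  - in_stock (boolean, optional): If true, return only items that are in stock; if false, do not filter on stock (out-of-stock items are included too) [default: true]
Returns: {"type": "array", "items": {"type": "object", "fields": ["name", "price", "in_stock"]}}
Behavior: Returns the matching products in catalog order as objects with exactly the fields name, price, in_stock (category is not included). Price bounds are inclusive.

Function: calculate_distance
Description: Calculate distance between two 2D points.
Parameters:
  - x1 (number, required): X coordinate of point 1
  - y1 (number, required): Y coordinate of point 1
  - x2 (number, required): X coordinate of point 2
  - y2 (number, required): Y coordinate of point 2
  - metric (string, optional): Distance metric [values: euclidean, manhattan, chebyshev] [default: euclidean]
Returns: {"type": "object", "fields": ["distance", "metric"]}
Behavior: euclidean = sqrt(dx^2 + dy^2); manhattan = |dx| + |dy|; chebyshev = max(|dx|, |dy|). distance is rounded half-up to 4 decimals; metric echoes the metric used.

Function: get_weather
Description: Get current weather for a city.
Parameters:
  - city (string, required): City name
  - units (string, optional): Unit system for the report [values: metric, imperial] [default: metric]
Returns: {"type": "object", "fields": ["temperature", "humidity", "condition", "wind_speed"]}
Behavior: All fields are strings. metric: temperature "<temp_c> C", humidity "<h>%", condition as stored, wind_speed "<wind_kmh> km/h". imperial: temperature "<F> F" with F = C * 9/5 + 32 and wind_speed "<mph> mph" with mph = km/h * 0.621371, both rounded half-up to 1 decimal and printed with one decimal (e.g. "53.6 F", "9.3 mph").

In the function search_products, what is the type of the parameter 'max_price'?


The search_products spec declares:
  - max_price (number, optional): Maximum price, inclusive [default: 9999]
Type:
number


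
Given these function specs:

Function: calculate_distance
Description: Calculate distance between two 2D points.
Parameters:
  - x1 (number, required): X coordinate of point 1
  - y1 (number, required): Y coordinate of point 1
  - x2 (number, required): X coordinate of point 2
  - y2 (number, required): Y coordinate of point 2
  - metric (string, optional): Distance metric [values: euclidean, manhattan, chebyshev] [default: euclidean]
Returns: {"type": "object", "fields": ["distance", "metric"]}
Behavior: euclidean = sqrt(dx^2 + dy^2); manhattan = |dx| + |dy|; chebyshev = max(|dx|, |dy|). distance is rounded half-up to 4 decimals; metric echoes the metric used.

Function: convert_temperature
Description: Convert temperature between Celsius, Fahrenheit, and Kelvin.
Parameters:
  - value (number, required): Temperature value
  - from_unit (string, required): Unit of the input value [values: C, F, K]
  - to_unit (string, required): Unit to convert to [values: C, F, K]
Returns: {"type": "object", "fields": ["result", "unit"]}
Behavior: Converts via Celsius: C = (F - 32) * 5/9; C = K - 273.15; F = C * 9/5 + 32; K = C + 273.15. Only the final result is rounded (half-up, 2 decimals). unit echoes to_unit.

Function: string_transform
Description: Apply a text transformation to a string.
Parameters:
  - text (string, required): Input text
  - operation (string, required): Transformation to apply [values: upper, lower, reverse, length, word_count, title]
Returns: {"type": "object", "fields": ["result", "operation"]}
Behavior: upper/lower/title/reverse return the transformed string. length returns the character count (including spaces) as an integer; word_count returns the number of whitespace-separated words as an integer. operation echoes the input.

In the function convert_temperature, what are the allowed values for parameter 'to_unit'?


The convert_temperature spec declares:
  - to_unit (string, required): Unit to convert to [values: C, F, K]
Allowed values:
C, F, K


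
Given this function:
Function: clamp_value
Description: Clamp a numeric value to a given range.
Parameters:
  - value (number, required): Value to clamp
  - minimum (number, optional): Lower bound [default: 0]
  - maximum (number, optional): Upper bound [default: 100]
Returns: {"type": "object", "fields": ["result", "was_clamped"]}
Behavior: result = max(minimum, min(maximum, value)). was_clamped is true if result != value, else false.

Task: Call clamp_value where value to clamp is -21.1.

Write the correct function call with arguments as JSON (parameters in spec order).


Mapping each described value to its parameter name:
  'Value to clamp' -> value = -21.1
clamp_value({"value": -21.1})


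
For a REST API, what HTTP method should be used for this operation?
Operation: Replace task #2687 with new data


GET = read, POST = create, PUT = update/replace, DELETE = remove
This operation is an update/replace.
PUT


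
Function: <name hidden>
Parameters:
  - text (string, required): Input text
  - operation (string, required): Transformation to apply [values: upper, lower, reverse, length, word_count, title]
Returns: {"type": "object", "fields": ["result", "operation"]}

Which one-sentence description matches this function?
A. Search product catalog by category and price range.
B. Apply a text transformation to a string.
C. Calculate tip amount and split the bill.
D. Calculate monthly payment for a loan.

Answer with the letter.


Parameters text, operation and return ["result", "operation"] fit: Apply a text transformation to a string.
B


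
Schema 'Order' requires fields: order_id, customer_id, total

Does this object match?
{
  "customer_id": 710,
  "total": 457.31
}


Checking required fields...
Missing: order_id
Invalid - missing required field 'order_id'


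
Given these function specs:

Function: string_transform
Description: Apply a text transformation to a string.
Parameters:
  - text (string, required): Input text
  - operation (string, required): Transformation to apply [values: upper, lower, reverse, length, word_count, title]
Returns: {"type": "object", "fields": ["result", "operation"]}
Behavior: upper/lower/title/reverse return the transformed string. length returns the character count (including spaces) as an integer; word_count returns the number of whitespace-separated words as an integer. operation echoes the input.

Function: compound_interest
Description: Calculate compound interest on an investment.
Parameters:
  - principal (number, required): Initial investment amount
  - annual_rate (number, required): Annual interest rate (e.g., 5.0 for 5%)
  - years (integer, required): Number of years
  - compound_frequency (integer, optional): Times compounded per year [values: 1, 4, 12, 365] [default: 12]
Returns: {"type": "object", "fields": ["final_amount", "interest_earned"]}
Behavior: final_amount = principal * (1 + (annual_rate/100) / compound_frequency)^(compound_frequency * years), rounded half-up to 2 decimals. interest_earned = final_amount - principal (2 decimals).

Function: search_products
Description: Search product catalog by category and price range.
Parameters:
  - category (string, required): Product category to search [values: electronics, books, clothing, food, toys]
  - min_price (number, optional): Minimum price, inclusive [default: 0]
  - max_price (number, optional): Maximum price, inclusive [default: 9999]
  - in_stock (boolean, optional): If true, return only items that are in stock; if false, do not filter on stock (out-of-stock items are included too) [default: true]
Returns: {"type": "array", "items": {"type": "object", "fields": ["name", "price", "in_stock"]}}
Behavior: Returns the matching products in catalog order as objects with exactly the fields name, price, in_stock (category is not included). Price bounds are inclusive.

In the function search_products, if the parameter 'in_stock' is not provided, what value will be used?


The search_products spec declares:
  - in_stock (boolean, optional): If true, return only items that are in stock; if false, do not filter on stock (out-of-stock items are included too) [default: true]
Default:
true


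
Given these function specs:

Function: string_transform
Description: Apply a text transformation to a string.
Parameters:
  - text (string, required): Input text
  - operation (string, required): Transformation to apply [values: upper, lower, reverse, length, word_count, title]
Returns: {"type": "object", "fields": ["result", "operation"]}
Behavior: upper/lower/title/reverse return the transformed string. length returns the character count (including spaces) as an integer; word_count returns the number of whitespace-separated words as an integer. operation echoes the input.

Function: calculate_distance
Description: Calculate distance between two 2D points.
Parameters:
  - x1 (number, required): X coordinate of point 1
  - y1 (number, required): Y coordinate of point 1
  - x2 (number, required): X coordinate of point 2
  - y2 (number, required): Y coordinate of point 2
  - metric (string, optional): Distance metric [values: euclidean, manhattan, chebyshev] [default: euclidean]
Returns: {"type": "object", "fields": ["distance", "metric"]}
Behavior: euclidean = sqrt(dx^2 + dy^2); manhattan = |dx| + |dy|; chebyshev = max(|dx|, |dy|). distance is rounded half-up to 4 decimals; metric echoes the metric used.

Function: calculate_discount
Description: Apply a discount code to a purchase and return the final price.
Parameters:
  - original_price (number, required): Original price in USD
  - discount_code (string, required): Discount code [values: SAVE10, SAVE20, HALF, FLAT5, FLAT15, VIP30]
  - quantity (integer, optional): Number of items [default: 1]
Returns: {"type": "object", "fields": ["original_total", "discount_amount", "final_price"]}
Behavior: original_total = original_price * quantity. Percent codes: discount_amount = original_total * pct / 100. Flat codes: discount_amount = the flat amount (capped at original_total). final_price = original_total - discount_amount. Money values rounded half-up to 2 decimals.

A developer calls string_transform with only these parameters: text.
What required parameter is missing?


Required parameters: text, operation
Provided: text
Missing: operation
operation


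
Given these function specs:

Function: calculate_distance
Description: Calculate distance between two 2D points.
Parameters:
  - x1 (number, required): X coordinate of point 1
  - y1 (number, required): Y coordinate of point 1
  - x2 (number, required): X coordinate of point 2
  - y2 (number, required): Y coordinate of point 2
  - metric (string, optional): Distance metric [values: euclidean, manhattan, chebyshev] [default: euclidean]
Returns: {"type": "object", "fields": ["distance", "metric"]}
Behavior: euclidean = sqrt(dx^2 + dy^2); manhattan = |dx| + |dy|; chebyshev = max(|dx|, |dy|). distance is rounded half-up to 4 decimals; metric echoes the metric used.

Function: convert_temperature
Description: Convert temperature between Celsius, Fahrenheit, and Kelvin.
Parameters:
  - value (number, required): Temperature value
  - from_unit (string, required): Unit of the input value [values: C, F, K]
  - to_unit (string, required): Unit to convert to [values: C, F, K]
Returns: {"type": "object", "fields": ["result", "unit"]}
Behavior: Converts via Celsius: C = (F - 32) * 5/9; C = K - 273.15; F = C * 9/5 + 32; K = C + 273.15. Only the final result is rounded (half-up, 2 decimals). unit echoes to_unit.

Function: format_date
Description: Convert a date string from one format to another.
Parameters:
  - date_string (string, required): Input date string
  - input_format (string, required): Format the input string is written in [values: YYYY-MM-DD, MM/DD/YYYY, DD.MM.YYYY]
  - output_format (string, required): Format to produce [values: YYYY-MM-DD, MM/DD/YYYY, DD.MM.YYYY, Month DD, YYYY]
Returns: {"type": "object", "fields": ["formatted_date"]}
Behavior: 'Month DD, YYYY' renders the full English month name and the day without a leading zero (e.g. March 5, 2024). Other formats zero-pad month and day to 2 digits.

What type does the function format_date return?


The format_date spec declares Returns: {"type": "object", "fields": ["formatted_date"]}
Type:
object


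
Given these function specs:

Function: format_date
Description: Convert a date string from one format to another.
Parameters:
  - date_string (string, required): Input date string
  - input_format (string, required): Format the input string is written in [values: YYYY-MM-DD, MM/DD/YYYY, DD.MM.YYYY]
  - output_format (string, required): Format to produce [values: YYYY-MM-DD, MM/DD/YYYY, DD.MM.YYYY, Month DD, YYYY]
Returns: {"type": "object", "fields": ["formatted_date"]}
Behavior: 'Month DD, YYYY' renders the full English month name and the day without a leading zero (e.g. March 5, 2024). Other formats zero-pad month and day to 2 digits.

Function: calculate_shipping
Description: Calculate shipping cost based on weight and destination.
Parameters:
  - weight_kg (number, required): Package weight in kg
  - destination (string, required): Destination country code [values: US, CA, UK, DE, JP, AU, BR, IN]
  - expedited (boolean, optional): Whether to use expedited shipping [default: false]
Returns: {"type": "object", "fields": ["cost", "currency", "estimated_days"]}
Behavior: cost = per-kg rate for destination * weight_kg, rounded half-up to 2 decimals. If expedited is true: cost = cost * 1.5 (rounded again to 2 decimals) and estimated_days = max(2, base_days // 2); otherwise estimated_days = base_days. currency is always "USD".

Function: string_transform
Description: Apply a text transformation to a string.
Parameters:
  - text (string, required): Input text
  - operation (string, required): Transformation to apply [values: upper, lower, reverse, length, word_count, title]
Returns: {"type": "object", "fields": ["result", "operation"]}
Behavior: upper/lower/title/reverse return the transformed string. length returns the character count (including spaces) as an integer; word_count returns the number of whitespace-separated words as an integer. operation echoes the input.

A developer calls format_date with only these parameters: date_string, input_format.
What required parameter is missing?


Required parameters: date_string, input_format, output_format
Provided: date_string, input_format
Missing: output_format
output_format


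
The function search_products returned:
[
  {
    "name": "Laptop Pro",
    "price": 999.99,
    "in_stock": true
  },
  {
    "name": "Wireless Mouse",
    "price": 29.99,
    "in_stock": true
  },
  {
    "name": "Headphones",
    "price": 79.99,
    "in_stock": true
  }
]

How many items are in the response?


Items: Laptop Pro, Wireless Mouse, Headphones
3


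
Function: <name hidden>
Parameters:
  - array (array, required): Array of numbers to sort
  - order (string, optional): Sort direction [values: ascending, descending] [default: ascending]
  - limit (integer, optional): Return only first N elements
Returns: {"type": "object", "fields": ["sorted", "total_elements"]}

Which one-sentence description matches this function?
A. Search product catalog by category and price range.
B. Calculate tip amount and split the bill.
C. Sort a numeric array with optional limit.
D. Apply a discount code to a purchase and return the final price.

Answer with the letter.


Parameters array, order, limit and return ["sorted", "total_elements"] fit: Sort a numeric array with optional limit.
C


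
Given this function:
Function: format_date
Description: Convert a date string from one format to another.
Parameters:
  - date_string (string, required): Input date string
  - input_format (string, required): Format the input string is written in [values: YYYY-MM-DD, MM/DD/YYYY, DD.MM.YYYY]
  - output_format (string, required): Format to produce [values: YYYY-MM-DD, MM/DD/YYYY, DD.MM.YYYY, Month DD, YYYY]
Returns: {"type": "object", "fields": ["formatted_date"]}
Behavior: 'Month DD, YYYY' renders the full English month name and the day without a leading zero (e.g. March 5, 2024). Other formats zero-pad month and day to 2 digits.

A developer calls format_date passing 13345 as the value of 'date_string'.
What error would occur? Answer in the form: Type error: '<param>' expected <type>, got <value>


Spec: 'date_string' is declared as string; 13345 is an integer.
Type error: 'date_string' expected string, got 13345


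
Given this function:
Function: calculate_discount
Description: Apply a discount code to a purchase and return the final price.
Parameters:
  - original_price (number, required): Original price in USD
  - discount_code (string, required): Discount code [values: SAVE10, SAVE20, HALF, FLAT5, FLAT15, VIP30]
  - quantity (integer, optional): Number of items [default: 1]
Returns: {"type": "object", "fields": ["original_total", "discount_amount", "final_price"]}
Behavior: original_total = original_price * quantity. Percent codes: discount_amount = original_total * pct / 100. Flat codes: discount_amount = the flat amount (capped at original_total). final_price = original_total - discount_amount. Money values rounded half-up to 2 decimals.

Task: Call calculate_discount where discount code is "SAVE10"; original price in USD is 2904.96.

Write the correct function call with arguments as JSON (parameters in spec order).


Mapping each described value to its parameter name:
  'Discount code' -> discount_code = "SAVE10"
  'Original price in USD' -> original_price = 2904.96
calculate_discount({"original_price": 2904.96, "discount_code": "SAVE10"})


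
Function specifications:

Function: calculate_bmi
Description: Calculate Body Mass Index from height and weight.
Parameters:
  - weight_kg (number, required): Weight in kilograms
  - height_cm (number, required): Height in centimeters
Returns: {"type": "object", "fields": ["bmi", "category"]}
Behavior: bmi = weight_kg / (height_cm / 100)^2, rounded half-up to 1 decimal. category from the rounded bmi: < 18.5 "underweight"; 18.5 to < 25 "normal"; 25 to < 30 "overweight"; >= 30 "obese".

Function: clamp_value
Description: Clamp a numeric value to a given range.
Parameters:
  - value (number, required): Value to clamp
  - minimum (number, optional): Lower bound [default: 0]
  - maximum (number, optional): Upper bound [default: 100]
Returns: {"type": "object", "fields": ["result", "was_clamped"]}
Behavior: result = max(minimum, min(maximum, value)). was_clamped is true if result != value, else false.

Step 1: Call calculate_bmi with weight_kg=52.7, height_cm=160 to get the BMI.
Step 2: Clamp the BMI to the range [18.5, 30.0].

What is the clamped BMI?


Step 1: calculate_bmi(weight_kg=52.7, height_cm=160)
  height_m = 160 / 100 = 1.6
  bmi = 52.7 / 1.6^2 = 52.7 / 2.56 = 20.585938 -> 20.6
  18.5 <= 20.6 < 25 -> normal
  -> bmi = 20.6
Step 2: clamp_value(value=20.6, minimum=18.5, maximum=30.0)
  result = max(18.5, min(30.0, 20.6)) = max(18.5, 20.6) = 20.6
  was_clamped = (20.6 != 20.6) = false
  -> result = 20.6
20.6


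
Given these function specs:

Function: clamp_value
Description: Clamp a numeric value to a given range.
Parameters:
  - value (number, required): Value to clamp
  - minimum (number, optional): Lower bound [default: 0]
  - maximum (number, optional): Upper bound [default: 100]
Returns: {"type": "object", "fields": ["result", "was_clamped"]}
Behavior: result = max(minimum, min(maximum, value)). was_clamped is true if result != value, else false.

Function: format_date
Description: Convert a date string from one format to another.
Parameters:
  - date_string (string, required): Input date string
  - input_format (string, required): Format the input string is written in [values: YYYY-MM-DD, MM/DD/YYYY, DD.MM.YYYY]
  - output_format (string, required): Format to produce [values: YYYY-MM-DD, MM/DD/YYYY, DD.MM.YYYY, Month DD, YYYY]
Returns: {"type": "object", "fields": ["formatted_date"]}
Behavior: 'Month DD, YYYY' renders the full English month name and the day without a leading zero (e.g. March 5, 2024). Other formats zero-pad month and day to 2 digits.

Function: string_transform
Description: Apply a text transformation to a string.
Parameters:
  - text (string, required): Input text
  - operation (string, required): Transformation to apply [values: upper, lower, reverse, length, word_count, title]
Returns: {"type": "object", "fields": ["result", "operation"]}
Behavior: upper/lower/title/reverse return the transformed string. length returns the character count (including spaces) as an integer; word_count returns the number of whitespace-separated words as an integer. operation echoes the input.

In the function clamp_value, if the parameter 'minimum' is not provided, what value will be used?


The clamp_value spec declares:
  - minimum (number, optional): Lower bound [default: 0]
Default:
0


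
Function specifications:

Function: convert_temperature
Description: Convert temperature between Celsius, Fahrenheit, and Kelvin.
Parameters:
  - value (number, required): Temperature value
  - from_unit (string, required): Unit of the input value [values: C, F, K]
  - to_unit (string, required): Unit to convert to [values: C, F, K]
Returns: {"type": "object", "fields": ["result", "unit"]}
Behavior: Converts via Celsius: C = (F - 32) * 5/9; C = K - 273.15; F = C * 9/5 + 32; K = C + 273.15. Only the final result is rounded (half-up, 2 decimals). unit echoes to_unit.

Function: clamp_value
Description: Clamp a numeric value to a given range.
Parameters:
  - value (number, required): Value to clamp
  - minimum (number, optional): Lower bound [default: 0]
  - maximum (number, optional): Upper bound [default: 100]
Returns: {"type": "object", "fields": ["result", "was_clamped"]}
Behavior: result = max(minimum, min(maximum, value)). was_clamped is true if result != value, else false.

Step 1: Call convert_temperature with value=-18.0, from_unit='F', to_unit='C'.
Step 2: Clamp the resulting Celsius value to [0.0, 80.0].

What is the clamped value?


Step 1: convert_temperature(value=-18.0, from_unit=F, to_unit=C)
  To C: (-18 - 32) * 5/9 = -27.777778
  Target is C: -27.777778
  Round to 2 decimals: -27.78
  -> result = -27.78 C
Step 2: clamp_value(value=-27.78, minimum=0.0, maximum=80.0)
  result = max(0.0, min(80.0, -27.78)) = max(0.0, -27.78) = 0.0
  was_clamped = (0.0 != -27.78) = true
  -> result = 0.0
0.0


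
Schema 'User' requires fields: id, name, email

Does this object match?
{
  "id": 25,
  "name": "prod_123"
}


Checking required fields...
Missing: email
Invalid - missing required field 'email'


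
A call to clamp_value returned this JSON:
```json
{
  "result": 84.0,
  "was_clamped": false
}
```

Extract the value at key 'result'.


84.0


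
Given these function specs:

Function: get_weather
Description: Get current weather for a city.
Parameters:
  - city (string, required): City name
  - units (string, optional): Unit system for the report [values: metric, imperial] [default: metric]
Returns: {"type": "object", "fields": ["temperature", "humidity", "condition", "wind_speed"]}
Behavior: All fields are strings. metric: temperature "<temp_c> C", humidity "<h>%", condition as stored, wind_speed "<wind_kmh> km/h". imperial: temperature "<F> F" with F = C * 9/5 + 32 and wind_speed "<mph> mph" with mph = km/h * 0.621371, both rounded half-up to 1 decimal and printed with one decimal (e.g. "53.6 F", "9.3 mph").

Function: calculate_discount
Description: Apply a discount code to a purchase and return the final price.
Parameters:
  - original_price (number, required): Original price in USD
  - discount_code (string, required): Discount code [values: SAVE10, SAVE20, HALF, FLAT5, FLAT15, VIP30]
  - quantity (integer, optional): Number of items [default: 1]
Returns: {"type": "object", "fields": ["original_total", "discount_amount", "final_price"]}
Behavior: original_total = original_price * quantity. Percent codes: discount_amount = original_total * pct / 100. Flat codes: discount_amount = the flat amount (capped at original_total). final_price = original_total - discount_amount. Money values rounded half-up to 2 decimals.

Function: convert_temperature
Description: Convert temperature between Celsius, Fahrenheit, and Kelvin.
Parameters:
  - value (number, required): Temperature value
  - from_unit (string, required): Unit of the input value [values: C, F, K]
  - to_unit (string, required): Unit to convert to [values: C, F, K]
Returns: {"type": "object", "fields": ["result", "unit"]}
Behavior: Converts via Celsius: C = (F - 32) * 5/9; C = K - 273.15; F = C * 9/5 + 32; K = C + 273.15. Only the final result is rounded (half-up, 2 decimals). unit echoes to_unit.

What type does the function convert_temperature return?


The convert_temperature spec declares Returns: {"type": "object", "fields": ["result", "unit"]}
Type:
object


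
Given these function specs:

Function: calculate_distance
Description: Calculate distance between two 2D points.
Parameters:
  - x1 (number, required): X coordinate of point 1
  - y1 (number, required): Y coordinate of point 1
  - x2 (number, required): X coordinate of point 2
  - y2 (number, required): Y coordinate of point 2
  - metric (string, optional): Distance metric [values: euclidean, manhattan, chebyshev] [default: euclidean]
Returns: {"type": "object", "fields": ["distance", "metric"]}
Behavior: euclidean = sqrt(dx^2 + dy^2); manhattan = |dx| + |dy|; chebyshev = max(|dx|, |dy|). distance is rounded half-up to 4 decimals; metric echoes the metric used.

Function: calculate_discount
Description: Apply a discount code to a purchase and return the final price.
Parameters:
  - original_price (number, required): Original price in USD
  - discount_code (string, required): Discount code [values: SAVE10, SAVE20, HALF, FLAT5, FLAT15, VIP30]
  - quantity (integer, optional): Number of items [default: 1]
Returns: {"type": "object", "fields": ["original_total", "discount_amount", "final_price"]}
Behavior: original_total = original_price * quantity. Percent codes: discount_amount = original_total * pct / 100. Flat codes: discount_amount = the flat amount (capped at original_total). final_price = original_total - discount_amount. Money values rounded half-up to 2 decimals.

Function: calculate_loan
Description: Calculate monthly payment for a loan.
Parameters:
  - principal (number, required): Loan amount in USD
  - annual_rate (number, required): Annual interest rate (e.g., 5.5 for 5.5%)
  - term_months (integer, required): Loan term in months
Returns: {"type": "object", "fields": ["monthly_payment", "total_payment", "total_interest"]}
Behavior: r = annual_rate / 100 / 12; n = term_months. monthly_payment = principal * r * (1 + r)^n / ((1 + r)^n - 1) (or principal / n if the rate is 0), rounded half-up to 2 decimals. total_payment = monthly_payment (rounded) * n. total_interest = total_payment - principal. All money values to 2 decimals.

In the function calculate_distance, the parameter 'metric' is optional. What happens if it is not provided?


The calculate_distance spec declares:
  - metric (string, optional): Distance metric [values: euclidean, manhattan, chebyshev] [default: euclidean]
It defaults to euclidean


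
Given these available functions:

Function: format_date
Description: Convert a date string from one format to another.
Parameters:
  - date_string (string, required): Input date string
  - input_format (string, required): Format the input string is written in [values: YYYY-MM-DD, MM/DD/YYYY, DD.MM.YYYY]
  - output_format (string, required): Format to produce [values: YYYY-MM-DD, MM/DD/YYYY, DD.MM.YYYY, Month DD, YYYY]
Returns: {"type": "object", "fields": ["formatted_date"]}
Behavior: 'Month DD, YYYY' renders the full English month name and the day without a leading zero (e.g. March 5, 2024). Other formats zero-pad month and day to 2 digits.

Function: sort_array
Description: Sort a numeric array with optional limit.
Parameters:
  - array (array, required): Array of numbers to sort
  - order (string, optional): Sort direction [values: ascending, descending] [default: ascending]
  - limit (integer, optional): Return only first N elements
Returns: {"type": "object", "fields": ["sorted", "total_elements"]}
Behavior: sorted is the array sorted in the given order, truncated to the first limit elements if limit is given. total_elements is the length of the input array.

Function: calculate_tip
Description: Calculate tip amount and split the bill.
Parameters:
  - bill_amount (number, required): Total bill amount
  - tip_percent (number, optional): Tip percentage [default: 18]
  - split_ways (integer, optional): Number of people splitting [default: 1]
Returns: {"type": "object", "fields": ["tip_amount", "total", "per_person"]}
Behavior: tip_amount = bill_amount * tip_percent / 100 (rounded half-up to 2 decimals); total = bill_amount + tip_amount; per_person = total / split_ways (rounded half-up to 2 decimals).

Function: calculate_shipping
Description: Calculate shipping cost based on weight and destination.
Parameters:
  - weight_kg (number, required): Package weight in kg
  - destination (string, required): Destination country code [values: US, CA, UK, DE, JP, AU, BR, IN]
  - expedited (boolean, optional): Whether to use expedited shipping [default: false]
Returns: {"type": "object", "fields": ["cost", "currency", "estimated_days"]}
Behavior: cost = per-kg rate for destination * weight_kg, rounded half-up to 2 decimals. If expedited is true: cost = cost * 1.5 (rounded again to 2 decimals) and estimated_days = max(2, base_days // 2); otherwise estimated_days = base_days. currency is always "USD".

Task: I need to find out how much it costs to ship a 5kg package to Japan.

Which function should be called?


The task needs a function whose description is: Calculate shipping cost based on weight and destination.
calculate_shipping


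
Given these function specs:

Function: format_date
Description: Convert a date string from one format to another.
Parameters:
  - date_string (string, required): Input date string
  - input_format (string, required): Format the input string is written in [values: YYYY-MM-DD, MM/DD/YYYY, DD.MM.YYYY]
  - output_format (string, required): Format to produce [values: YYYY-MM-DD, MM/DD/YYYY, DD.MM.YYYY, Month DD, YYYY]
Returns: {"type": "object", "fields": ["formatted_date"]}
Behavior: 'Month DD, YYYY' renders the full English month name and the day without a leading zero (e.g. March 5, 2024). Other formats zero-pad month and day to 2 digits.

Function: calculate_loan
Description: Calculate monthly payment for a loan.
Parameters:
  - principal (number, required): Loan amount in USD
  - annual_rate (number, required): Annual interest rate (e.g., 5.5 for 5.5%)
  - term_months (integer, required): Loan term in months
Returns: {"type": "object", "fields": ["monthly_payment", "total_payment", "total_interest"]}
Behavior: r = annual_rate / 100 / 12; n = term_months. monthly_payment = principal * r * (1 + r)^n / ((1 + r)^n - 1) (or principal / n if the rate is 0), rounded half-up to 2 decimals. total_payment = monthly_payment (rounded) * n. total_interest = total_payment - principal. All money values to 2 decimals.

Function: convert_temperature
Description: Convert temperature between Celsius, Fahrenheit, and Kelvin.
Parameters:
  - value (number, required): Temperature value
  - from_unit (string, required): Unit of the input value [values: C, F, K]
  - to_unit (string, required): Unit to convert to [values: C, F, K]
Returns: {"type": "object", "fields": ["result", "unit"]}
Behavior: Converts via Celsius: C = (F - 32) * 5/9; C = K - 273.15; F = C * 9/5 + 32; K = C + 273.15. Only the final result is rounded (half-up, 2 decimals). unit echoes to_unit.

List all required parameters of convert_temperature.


Parameters of convert_temperature and their required/optional flag:
  value: required
  from_unit: required
  to_unit: required
from_unit, to_unit, value


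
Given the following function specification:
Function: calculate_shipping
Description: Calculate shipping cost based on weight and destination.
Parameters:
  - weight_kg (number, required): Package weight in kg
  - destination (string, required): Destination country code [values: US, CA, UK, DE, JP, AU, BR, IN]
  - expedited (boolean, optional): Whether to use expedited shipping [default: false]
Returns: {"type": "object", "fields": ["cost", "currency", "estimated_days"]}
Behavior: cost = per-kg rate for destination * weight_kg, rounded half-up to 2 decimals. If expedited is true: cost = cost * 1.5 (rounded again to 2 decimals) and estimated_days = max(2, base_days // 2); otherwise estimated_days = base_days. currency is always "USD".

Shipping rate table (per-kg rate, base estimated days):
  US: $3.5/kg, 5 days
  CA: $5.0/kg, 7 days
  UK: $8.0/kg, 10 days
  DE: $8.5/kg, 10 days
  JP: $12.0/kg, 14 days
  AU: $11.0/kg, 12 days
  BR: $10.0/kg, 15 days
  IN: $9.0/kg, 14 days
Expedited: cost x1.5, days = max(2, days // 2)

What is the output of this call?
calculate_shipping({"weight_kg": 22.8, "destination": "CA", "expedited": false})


Rate for CA: $5.0/kg, base 7 days
cost = 5.0 * 22.8 = 114 -> 114.00
expedited not set/false: estimated_days = 7
Output:
{"cost": 114.0, "currency": "USD", "estimated_days": 7}


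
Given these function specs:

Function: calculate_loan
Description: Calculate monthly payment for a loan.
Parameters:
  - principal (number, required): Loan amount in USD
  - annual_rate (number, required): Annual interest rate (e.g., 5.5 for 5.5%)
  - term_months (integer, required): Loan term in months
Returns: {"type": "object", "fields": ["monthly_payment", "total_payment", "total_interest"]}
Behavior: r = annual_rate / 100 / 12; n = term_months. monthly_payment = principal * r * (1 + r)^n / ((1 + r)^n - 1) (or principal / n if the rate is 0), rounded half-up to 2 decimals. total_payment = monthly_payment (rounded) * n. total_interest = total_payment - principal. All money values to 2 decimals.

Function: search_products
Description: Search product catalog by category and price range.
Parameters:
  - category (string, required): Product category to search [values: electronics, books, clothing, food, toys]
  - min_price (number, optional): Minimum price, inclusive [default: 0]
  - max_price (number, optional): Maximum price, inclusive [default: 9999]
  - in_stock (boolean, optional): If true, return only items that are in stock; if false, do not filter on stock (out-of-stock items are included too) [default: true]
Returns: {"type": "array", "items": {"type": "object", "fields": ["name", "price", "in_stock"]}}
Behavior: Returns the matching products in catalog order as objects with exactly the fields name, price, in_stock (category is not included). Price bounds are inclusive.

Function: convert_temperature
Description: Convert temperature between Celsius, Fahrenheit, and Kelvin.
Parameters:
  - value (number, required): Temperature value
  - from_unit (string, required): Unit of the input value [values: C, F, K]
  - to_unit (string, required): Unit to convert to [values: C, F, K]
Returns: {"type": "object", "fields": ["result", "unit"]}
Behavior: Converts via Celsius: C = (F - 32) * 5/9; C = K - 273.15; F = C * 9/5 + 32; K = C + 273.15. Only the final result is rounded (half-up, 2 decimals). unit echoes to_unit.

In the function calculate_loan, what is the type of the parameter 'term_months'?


The calculate_loan spec declares:
  - term_months (integer, required): Loan term in months
Type:
integer
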